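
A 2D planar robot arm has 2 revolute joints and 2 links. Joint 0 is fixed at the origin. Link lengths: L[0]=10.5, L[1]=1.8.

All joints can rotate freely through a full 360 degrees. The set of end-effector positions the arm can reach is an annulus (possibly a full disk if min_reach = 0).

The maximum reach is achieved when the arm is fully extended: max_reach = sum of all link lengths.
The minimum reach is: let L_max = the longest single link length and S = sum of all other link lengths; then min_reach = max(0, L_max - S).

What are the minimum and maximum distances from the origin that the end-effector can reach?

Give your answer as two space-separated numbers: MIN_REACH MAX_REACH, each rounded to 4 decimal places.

Answer: 8.7000 12.3000

Derivation:
Link lengths: [10.5, 1.8]
max_reach = 10.5 + 1.8 = 12.3
L_max = max([10.5, 1.8]) = 10.5
S (sum of others) = 12.3 - 10.5 = 1.8
min_reach = max(0, 10.5 - 1.8) = max(0, 8.7) = 8.7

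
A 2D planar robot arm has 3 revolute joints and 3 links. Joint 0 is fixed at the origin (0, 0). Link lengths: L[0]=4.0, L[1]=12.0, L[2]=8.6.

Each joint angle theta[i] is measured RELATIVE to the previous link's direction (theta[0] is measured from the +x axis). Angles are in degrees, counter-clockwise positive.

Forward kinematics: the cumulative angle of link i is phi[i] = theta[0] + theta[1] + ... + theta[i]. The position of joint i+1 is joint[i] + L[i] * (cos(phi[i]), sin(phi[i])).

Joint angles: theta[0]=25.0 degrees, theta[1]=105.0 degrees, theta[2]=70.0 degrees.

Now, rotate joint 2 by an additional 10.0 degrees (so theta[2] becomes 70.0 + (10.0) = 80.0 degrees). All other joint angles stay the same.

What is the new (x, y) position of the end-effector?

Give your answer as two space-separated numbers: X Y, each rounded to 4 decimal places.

Answer: -11.5360 6.5830

Derivation:
joint[0] = (0.0000, 0.0000)  (base)
link 0: phi[0] = 25 = 25 deg
  cos(25 deg) = 0.9063, sin(25 deg) = 0.4226
  joint[1] = (0.0000, 0.0000) + 4 * (0.9063, 0.4226) = (0.0000 + 3.6252, 0.0000 + 1.6905) = (3.6252, 1.6905)
link 1: phi[1] = 25 + 105 = 130 deg
  cos(130 deg) = -0.6428, sin(130 deg) = 0.7660
  joint[2] = (3.6252, 1.6905) + 12 * (-0.6428, 0.7660) = (3.6252 + -7.7135, 1.6905 + 9.1925) = (-4.0882, 10.8830)
link 2: phi[2] = 25 + 105 + 80 = 210 deg
  cos(210 deg) = -0.8660, sin(210 deg) = -0.5000
  joint[3] = (-4.0882, 10.8830) + 8.6 * (-0.8660, -0.5000) = (-4.0882 + -7.4478, 10.8830 + -4.3000) = (-11.5360, 6.5830)
End effector: (-11.5360, 6.5830)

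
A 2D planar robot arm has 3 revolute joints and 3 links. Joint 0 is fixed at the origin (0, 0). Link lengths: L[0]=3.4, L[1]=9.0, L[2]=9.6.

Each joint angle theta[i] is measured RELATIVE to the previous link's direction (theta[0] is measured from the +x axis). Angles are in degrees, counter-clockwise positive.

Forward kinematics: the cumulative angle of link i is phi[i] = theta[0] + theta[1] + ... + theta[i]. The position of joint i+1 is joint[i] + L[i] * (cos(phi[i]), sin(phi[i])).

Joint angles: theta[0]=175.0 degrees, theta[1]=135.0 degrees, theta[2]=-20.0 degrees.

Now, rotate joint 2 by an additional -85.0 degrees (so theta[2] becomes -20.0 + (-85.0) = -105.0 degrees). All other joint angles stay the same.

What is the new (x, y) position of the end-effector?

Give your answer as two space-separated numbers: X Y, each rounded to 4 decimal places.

Answer: -6.3025 -10.6552

Derivation:
joint[0] = (0.0000, 0.0000)  (base)
link 0: phi[0] = 175 = 175 deg
  cos(175 deg) = -0.9962, sin(175 deg) = 0.0872
  joint[1] = (0.0000, 0.0000) + 3.4 * (-0.9962, 0.0872) = (0.0000 + -3.3871, 0.0000 + 0.2963) = (-3.3871, 0.2963)
link 1: phi[1] = 175 + 135 = 310 deg
  cos(310 deg) = 0.6428, sin(310 deg) = -0.7660
  joint[2] = (-3.3871, 0.2963) + 9 * (0.6428, -0.7660) = (-3.3871 + 5.7851, 0.2963 + -6.8944) = (2.3980, -6.5981)
link 2: phi[2] = 175 + 135 + -105 = 205 deg
  cos(205 deg) = -0.9063, sin(205 deg) = -0.4226
  joint[3] = (2.3980, -6.5981) + 9.6 * (-0.9063, -0.4226) = (2.3980 + -8.7006, -6.5981 + -4.0571) = (-6.3025, -10.6552)
End effector: (-6.3025, -10.6552)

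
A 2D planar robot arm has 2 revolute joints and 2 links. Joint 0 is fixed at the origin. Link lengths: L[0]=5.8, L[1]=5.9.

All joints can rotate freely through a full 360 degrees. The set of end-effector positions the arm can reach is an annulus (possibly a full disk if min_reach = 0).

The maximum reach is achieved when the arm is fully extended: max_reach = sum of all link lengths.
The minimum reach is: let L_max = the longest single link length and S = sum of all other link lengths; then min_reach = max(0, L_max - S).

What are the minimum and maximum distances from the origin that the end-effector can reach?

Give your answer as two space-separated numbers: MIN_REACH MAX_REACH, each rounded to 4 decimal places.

Answer: 0.1000 11.7000

Derivation:
Link lengths: [5.8, 5.9]
max_reach = 5.8 + 5.9 = 11.7
L_max = max([5.8, 5.9]) = 5.9
S (sum of others) = 11.7 - 5.9 = 5.8
min_reach = max(0, 5.9 - 5.8) = max(0, 0.1) = 0.1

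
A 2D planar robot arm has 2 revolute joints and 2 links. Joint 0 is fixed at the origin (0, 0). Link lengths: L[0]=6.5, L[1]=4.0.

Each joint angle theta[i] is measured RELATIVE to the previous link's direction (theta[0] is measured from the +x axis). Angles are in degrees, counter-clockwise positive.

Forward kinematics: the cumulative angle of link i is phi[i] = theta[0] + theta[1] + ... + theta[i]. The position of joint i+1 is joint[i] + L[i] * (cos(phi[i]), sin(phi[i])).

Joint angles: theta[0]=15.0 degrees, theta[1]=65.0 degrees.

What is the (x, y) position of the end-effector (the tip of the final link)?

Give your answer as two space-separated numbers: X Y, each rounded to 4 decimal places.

Answer: 6.9731 5.6216

Derivation:
joint[0] = (0.0000, 0.0000)  (base)
link 0: phi[0] = 15 = 15 deg
  cos(15 deg) = 0.9659, sin(15 deg) = 0.2588
  joint[1] = (0.0000, 0.0000) + 6.5 * (0.9659, 0.2588) = (0.0000 + 6.2785, 0.0000 + 1.6823) = (6.2785, 1.6823)
link 1: phi[1] = 15 + 65 = 80 deg
  cos(80 deg) = 0.1736, sin(80 deg) = 0.9848
  joint[2] = (6.2785, 1.6823) + 4 * (0.1736, 0.9848) = (6.2785 + 0.6946, 1.6823 + 3.9392) = (6.9731, 5.6216)
End effector: (6.9731, 5.6216)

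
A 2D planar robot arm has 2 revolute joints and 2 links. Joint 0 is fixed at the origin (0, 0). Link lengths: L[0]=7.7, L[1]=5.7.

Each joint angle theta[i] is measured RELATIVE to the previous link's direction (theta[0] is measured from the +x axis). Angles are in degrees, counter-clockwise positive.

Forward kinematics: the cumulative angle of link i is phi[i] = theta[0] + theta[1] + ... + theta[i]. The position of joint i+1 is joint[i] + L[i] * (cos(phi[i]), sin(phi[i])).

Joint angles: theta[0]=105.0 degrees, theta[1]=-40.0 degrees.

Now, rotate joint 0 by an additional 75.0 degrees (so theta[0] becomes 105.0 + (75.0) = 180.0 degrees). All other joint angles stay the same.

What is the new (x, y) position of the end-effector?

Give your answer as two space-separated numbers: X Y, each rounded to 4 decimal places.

Answer: -12.0665 3.6639

Derivation:
joint[0] = (0.0000, 0.0000)  (base)
link 0: phi[0] = 180 = 180 deg
  cos(180 deg) = -1.0000, sin(180 deg) = 0.0000
  joint[1] = (0.0000, 0.0000) + 7.7 * (-1.0000, 0.0000) = (0.0000 + -7.7000, 0.0000 + 0.0000) = (-7.7000, 0.0000)
link 1: phi[1] = 180 + -40 = 140 deg
  cos(140 deg) = -0.7660, sin(140 deg) = 0.6428
  joint[2] = (-7.7000, 0.0000) + 5.7 * (-0.7660, 0.6428) = (-7.7000 + -4.3665, 0.0000 + 3.6639) = (-12.0665, 3.6639)
End effector: (-12.0665, 3.6639)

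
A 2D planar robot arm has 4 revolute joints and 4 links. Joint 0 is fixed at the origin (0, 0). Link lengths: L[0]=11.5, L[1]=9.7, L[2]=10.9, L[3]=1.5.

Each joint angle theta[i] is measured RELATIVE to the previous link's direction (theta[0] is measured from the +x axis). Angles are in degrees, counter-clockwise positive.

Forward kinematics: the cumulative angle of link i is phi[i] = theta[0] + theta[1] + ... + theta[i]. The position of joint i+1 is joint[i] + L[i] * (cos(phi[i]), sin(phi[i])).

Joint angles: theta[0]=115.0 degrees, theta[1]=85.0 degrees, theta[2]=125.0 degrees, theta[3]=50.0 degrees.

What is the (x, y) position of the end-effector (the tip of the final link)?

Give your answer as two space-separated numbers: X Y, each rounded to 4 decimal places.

Answer: -3.5975 1.2412

Derivation:
joint[0] = (0.0000, 0.0000)  (base)
link 0: phi[0] = 115 = 115 deg
  cos(115 deg) = -0.4226, sin(115 deg) = 0.9063
  joint[1] = (0.0000, 0.0000) + 11.5 * (-0.4226, 0.9063) = (0.0000 + -4.8601, 0.0000 + 10.4225) = (-4.8601, 10.4225)
link 1: phi[1] = 115 + 85 = 200 deg
  cos(200 deg) = -0.9397, sin(200 deg) = -0.3420
  joint[2] = (-4.8601, 10.4225) + 9.7 * (-0.9397, -0.3420) = (-4.8601 + -9.1150, 10.4225 + -3.3176) = (-13.9751, 7.1049)
link 2: phi[2] = 115 + 85 + 125 = 325 deg
  cos(325 deg) = 0.8192, sin(325 deg) = -0.5736
  joint[3] = (-13.9751, 7.1049) + 10.9 * (0.8192, -0.5736) = (-13.9751 + 8.9288, 7.1049 + -6.2520) = (-5.0464, 0.8530)
link 3: phi[3] = 115 + 85 + 125 + 50 = 375 deg
  cos(375 deg) = 0.9659, sin(375 deg) = 0.2588
  joint[4] = (-5.0464, 0.8530) + 1.5 * (0.9659, 0.2588) = (-5.0464 + 1.4489, 0.8530 + 0.3882) = (-3.5975, 1.2412)
End effector: (-3.5975, 1.2412)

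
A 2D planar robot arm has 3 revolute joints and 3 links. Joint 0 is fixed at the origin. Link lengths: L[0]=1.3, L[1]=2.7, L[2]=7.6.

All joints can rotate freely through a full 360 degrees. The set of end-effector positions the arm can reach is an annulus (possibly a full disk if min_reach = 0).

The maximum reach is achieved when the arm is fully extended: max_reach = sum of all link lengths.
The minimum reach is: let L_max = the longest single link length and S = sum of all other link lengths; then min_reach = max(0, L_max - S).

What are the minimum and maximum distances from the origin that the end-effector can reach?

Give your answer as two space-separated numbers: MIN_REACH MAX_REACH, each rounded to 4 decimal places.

Answer: 3.6000 11.6000

Derivation:
Link lengths: [1.3, 2.7, 7.6]
max_reach = 1.3 + 2.7 + 7.6 = 11.6
L_max = max([1.3, 2.7, 7.6]) = 7.6
S (sum of others) = 11.6 - 7.6 = 4
min_reach = max(0, 7.6 - 4) = max(0, 3.6) = 3.6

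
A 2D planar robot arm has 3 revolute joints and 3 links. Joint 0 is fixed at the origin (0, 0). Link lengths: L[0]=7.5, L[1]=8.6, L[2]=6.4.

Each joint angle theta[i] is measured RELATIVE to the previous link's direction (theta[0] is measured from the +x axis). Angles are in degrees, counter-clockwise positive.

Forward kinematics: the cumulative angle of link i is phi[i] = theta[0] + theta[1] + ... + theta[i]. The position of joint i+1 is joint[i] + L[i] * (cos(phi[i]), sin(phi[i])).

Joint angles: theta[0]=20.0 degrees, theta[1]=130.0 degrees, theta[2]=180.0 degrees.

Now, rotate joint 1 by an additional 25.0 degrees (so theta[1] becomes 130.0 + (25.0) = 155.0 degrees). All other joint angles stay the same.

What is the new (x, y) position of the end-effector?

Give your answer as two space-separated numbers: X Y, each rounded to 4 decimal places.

Answer: 4.8561 2.7569

Derivation:
joint[0] = (0.0000, 0.0000)  (base)
link 0: phi[0] = 20 = 20 deg
  cos(20 deg) = 0.9397, sin(20 deg) = 0.3420
  joint[1] = (0.0000, 0.0000) + 7.5 * (0.9397, 0.3420) = (0.0000 + 7.0477, 0.0000 + 2.5652) = (7.0477, 2.5652)
link 1: phi[1] = 20 + 155 = 175 deg
  cos(175 deg) = -0.9962, sin(175 deg) = 0.0872
  joint[2] = (7.0477, 2.5652) + 8.6 * (-0.9962, 0.0872) = (7.0477 + -8.5673, 2.5652 + 0.7495) = (-1.5196, 3.3147)
link 2: phi[2] = 20 + 155 + 180 = 355 deg
  cos(355 deg) = 0.9962, sin(355 deg) = -0.0872
  joint[3] = (-1.5196, 3.3147) + 6.4 * (0.9962, -0.0872) = (-1.5196 + 6.3756, 3.3147 + -0.5578) = (4.8561, 2.7569)
End effector: (4.8561, 2.7569)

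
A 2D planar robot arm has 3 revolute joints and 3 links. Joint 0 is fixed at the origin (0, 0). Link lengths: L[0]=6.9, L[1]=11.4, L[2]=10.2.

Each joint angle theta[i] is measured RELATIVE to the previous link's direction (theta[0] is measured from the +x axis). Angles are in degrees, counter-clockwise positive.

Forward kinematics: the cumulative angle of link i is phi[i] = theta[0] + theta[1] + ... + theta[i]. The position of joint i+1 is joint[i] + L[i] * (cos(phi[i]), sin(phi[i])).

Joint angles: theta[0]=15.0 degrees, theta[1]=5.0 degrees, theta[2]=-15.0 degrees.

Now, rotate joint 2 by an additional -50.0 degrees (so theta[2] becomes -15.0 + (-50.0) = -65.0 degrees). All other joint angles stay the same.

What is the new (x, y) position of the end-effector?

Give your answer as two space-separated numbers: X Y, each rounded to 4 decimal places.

joint[0] = (0.0000, 0.0000)  (base)
link 0: phi[0] = 15 = 15 deg
  cos(15 deg) = 0.9659, sin(15 deg) = 0.2588
  joint[1] = (0.0000, 0.0000) + 6.9 * (0.9659, 0.2588) = (0.0000 + 6.6649, 0.0000 + 1.7859) = (6.6649, 1.7859)
link 1: phi[1] = 15 + 5 = 20 deg
  cos(20 deg) = 0.9397, sin(20 deg) = 0.3420
  joint[2] = (6.6649, 1.7859) + 11.4 * (0.9397, 0.3420) = (6.6649 + 10.7125, 1.7859 + 3.8990) = (17.3774, 5.6849)
link 2: phi[2] = 15 + 5 + -65 = -45 deg
  cos(-45 deg) = 0.7071, sin(-45 deg) = -0.7071
  joint[3] = (17.3774, 5.6849) + 10.2 * (0.7071, -0.7071) = (17.3774 + 7.2125, 5.6849 + -7.2125) = (24.5899, -1.5276)
End effector: (24.5899, -1.5276)

Answer: 24.5899 -1.5276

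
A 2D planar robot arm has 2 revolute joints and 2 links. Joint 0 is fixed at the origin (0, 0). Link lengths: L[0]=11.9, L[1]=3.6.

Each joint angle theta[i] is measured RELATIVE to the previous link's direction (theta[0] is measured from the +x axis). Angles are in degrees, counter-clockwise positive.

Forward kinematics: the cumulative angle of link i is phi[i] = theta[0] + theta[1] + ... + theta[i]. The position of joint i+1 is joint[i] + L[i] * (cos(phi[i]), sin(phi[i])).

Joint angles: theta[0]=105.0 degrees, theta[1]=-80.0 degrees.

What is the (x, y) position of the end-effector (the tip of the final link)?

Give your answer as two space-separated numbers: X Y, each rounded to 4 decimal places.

joint[0] = (0.0000, 0.0000)  (base)
link 0: phi[0] = 105 = 105 deg
  cos(105 deg) = -0.2588, sin(105 deg) = 0.9659
  joint[1] = (0.0000, 0.0000) + 11.9 * (-0.2588, 0.9659) = (0.0000 + -3.0799, 0.0000 + 11.4945) = (-3.0799, 11.4945)
link 1: phi[1] = 105 + -80 = 25 deg
  cos(25 deg) = 0.9063, sin(25 deg) = 0.4226
  joint[2] = (-3.0799, 11.4945) + 3.6 * (0.9063, 0.4226) = (-3.0799 + 3.2627, 11.4945 + 1.5214) = (0.1828, 13.0159)
End effector: (0.1828, 13.0159)

Answer: 0.1828 13.0159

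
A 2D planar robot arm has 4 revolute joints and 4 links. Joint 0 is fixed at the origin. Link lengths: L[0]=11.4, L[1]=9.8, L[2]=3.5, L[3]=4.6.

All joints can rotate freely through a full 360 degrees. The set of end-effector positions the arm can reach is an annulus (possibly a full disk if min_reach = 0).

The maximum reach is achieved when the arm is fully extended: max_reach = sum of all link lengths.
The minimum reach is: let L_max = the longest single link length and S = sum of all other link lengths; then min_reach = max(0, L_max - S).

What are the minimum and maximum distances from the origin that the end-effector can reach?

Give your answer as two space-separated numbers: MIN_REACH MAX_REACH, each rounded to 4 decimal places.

Answer: 0.0000 29.3000

Derivation:
Link lengths: [11.4, 9.8, 3.5, 4.6]
max_reach = 11.4 + 9.8 + 3.5 + 4.6 = 29.3
L_max = max([11.4, 9.8, 3.5, 4.6]) = 11.4
S (sum of others) = 29.3 - 11.4 = 17.9
min_reach = max(0, 11.4 - 17.9) = max(0, -6.5) = 0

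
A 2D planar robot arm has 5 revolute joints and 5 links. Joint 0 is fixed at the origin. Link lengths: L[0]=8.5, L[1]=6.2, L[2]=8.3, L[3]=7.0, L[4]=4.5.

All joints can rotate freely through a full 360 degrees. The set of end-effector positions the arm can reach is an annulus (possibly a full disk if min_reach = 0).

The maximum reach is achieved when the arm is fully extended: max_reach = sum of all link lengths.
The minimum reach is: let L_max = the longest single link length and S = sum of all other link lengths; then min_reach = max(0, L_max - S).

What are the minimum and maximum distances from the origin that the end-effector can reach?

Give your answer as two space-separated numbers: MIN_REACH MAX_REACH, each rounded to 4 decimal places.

Answer: 0.0000 34.5000

Derivation:
Link lengths: [8.5, 6.2, 8.3, 7.0, 4.5]
max_reach = 8.5 + 6.2 + 8.3 + 7 + 4.5 = 34.5
L_max = max([8.5, 6.2, 8.3, 7.0, 4.5]) = 8.5
S (sum of others) = 34.5 - 8.5 = 26
min_reach = max(0, 8.5 - 26) = max(0, -17.5) = 0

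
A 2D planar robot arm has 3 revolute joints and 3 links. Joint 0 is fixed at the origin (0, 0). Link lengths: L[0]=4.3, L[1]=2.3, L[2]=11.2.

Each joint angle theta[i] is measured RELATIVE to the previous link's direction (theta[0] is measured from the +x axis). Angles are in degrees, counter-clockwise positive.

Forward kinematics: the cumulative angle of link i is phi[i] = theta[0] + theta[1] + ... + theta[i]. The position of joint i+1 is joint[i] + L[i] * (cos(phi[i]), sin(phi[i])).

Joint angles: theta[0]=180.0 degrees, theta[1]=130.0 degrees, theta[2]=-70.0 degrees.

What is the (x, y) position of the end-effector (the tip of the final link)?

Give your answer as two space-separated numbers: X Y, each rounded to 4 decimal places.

Answer: -8.4216 -11.4614

Derivation:
joint[0] = (0.0000, 0.0000)  (base)
link 0: phi[0] = 180 = 180 deg
  cos(180 deg) = -1.0000, sin(180 deg) = 0.0000
  joint[1] = (0.0000, 0.0000) + 4.3 * (-1.0000, 0.0000) = (0.0000 + -4.3000, 0.0000 + 0.0000) = (-4.3000, 0.0000)
link 1: phi[1] = 180 + 130 = 310 deg
  cos(310 deg) = 0.6428, sin(310 deg) = -0.7660
  joint[2] = (-4.3000, 0.0000) + 2.3 * (0.6428, -0.7660) = (-4.3000 + 1.4784, 0.0000 + -1.7619) = (-2.8216, -1.7619)
link 2: phi[2] = 180 + 130 + -70 = 240 deg
  cos(240 deg) = -0.5000, sin(240 deg) = -0.8660
  joint[3] = (-2.8216, -1.7619) + 11.2 * (-0.5000, -0.8660) = (-2.8216 + -5.6000, -1.7619 + -9.6995) = (-8.4216, -11.4614)
End effector: (-8.4216, -11.4614)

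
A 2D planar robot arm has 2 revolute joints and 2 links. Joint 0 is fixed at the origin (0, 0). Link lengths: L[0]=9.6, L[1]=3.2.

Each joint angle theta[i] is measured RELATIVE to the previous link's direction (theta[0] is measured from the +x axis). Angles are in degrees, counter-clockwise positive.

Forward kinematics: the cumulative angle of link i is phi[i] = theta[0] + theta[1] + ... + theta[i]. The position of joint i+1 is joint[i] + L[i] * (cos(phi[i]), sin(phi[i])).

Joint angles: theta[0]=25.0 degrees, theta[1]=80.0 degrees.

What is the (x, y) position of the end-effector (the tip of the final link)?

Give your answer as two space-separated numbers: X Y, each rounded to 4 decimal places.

joint[0] = (0.0000, 0.0000)  (base)
link 0: phi[0] = 25 = 25 deg
  cos(25 deg) = 0.9063, sin(25 deg) = 0.4226
  joint[1] = (0.0000, 0.0000) + 9.6 * (0.9063, 0.4226) = (0.0000 + 8.7006, 0.0000 + 4.0571) = (8.7006, 4.0571)
link 1: phi[1] = 25 + 80 = 105 deg
  cos(105 deg) = -0.2588, sin(105 deg) = 0.9659
  joint[2] = (8.7006, 4.0571) + 3.2 * (-0.2588, 0.9659) = (8.7006 + -0.8282, 4.0571 + 3.0910) = (7.8723, 7.1481)
End effector: (7.8723, 7.1481)

Answer: 7.8723 7.1481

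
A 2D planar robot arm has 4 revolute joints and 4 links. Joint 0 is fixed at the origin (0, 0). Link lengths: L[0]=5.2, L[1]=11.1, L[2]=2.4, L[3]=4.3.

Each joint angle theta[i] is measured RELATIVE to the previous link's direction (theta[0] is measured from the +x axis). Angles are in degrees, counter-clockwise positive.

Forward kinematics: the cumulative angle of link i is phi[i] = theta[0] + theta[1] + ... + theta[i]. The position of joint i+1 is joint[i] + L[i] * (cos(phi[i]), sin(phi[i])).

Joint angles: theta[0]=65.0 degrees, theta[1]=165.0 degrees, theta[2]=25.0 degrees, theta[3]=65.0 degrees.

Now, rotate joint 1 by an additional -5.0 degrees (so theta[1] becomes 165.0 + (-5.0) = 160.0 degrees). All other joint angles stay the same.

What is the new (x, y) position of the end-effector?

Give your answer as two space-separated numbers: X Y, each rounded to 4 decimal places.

joint[0] = (0.0000, 0.0000)  (base)
link 0: phi[0] = 65 = 65 deg
  cos(65 deg) = 0.4226, sin(65 deg) = 0.9063
  joint[1] = (0.0000, 0.0000) + 5.2 * (0.4226, 0.9063) = (0.0000 + 2.1976, 0.0000 + 4.7128) = (2.1976, 4.7128)
link 1: phi[1] = 65 + 160 = 225 deg
  cos(225 deg) = -0.7071, sin(225 deg) = -0.7071
  joint[2] = (2.1976, 4.7128) + 11.1 * (-0.7071, -0.7071) = (2.1976 + -7.8489, 4.7128 + -7.8489) = (-5.6513, -3.1361)
link 2: phi[2] = 65 + 160 + 25 = 250 deg
  cos(250 deg) = -0.3420, sin(250 deg) = -0.9397
  joint[3] = (-5.6513, -3.1361) + 2.4 * (-0.3420, -0.9397) = (-5.6513 + -0.8208, -3.1361 + -2.2553) = (-6.4721, -5.3913)
link 3: phi[3] = 65 + 160 + 25 + 65 = 315 deg
  cos(315 deg) = 0.7071, sin(315 deg) = -0.7071
  joint[4] = (-6.4721, -5.3913) + 4.3 * (0.7071, -0.7071) = (-6.4721 + 3.0406, -5.3913 + -3.0406) = (-3.4316, -8.4319)
End effector: (-3.4316, -8.4319)

Answer: -3.4316 -8.4319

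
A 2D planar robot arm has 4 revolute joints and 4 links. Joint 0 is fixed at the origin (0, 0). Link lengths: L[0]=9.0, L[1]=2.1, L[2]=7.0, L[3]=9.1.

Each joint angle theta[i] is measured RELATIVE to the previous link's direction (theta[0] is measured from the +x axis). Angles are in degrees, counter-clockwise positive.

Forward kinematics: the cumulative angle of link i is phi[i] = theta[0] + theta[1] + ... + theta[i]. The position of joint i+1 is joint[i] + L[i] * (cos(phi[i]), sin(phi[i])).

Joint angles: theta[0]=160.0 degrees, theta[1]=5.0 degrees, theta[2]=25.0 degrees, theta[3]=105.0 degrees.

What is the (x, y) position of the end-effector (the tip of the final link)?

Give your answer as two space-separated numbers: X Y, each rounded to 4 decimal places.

joint[0] = (0.0000, 0.0000)  (base)
link 0: phi[0] = 160 = 160 deg
  cos(160 deg) = -0.9397, sin(160 deg) = 0.3420
  joint[1] = (0.0000, 0.0000) + 9 * (-0.9397, 0.3420) = (0.0000 + -8.4572, 0.0000 + 3.0782) = (-8.4572, 3.0782)
link 1: phi[1] = 160 + 5 = 165 deg
  cos(165 deg) = -0.9659, sin(165 deg) = 0.2588
  joint[2] = (-8.4572, 3.0782) + 2.1 * (-0.9659, 0.2588) = (-8.4572 + -2.0284, 3.0782 + 0.5435) = (-10.4857, 3.6217)
link 2: phi[2] = 160 + 5 + 25 = 190 deg
  cos(190 deg) = -0.9848, sin(190 deg) = -0.1736
  joint[3] = (-10.4857, 3.6217) + 7 * (-0.9848, -0.1736) = (-10.4857 + -6.8937, 3.6217 + -1.2155) = (-17.3793, 2.4062)
link 3: phi[3] = 160 + 5 + 25 + 105 = 295 deg
  cos(295 deg) = 0.4226, sin(295 deg) = -0.9063
  joint[4] = (-17.3793, 2.4062) + 9.1 * (0.4226, -0.9063) = (-17.3793 + 3.8458, 2.4062 + -8.2474) = (-13.5335, -5.8412)
End effector: (-13.5335, -5.8412)

Answer: -13.5335 -5.8412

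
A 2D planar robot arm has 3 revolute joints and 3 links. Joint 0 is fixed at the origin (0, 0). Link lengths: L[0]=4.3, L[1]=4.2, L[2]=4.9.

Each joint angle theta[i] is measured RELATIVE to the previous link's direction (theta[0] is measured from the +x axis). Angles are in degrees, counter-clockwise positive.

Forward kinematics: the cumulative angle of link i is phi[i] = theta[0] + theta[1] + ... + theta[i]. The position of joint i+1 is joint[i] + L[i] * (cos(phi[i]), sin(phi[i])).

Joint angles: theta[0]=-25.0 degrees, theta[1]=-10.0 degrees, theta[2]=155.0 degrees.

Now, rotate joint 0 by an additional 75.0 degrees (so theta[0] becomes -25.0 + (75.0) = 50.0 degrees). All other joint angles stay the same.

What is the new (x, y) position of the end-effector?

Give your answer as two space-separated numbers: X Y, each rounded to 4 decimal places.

joint[0] = (0.0000, 0.0000)  (base)
link 0: phi[0] = 50 = 50 deg
  cos(50 deg) = 0.6428, sin(50 deg) = 0.7660
  joint[1] = (0.0000, 0.0000) + 4.3 * (0.6428, 0.7660) = (0.0000 + 2.7640, 0.0000 + 3.2940) = (2.7640, 3.2940)
link 1: phi[1] = 50 + -10 = 40 deg
  cos(40 deg) = 0.7660, sin(40 deg) = 0.6428
  joint[2] = (2.7640, 3.2940) + 4.2 * (0.7660, 0.6428) = (2.7640 + 3.2174, 3.2940 + 2.6997) = (5.9814, 5.9937)
link 2: phi[2] = 50 + -10 + 155 = 195 deg
  cos(195 deg) = -0.9659, sin(195 deg) = -0.2588
  joint[3] = (5.9814, 5.9937) + 4.9 * (-0.9659, -0.2588) = (5.9814 + -4.7330, 5.9937 + -1.2682) = (1.2483, 4.7255)
End effector: (1.2483, 4.7255)

Answer: 1.2483 4.7255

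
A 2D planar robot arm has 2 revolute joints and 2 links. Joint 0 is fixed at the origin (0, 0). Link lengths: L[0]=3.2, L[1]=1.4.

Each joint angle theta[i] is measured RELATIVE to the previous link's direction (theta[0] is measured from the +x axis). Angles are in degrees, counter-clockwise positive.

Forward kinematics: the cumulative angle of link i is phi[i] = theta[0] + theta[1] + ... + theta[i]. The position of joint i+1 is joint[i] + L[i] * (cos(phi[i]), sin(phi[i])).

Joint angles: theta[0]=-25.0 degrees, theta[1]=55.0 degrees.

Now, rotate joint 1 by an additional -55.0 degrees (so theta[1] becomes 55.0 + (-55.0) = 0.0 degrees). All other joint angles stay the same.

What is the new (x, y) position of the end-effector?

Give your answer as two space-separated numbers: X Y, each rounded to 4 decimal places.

joint[0] = (0.0000, 0.0000)  (base)
link 0: phi[0] = -25 = -25 deg
  cos(-25 deg) = 0.9063, sin(-25 deg) = -0.4226
  joint[1] = (0.0000, 0.0000) + 3.2 * (0.9063, -0.4226) = (0.0000 + 2.9002, 0.0000 + -1.3524) = (2.9002, -1.3524)
link 1: phi[1] = -25 + 0 = -25 deg
  cos(-25 deg) = 0.9063, sin(-25 deg) = -0.4226
  joint[2] = (2.9002, -1.3524) + 1.4 * (0.9063, -0.4226) = (2.9002 + 1.2688, -1.3524 + -0.5917) = (4.1690, -1.9440)
End effector: (4.1690, -1.9440)

Answer: 4.1690 -1.9440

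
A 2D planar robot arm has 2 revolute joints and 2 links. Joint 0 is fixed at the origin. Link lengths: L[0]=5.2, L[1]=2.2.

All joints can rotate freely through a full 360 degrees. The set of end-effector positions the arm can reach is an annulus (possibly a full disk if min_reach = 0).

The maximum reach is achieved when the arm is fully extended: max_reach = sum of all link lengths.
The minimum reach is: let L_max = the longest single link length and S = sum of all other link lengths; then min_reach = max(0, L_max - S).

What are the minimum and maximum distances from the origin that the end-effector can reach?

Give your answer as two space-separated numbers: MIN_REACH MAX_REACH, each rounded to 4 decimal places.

Link lengths: [5.2, 2.2]
max_reach = 5.2 + 2.2 = 7.4
L_max = max([5.2, 2.2]) = 5.2
S (sum of others) = 7.4 - 5.2 = 2.2
min_reach = max(0, 5.2 - 2.2) = max(0, 3) = 3

Answer: 3.0000 7.4000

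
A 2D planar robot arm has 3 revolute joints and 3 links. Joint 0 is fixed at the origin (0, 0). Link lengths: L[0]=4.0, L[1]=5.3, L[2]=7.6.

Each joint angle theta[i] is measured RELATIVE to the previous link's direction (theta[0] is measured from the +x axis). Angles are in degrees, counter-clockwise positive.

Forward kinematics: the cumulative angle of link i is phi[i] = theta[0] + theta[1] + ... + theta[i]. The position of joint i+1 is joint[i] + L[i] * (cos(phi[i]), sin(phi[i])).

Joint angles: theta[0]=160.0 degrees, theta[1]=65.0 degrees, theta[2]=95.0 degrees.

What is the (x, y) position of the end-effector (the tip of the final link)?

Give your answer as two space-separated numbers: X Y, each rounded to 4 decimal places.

Answer: -1.6845 -7.2648

Derivation:
joint[0] = (0.0000, 0.0000)  (base)
link 0: phi[0] = 160 = 160 deg
  cos(160 deg) = -0.9397, sin(160 deg) = 0.3420
  joint[1] = (0.0000, 0.0000) + 4 * (-0.9397, 0.3420) = (0.0000 + -3.7588, 0.0000 + 1.3681) = (-3.7588, 1.3681)
link 1: phi[1] = 160 + 65 = 225 deg
  cos(225 deg) = -0.7071, sin(225 deg) = -0.7071
  joint[2] = (-3.7588, 1.3681) + 5.3 * (-0.7071, -0.7071) = (-3.7588 + -3.7477, 1.3681 + -3.7477) = (-7.5064, -2.3796)
link 2: phi[2] = 160 + 65 + 95 = 320 deg
  cos(320 deg) = 0.7660, sin(320 deg) = -0.6428
  joint[3] = (-7.5064, -2.3796) + 7.6 * (0.7660, -0.6428) = (-7.5064 + 5.8219, -2.3796 + -4.8852) = (-1.6845, -7.2648)
End effector: (-1.6845, -7.2648)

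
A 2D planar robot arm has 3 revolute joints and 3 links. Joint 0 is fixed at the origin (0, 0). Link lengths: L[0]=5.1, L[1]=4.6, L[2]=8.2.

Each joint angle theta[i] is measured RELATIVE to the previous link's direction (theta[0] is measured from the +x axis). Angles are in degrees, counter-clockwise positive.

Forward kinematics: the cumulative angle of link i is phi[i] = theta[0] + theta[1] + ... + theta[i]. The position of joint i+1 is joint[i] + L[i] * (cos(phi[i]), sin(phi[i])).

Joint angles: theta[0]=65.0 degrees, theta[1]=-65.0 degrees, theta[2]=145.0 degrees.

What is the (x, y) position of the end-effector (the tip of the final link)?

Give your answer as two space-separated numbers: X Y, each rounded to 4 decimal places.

Answer: 0.0383 9.3255

Derivation:
joint[0] = (0.0000, 0.0000)  (base)
link 0: phi[0] = 65 = 65 deg
  cos(65 deg) = 0.4226, sin(65 deg) = 0.9063
  joint[1] = (0.0000, 0.0000) + 5.1 * (0.4226, 0.9063) = (0.0000 + 2.1554, 0.0000 + 4.6222) = (2.1554, 4.6222)
link 1: phi[1] = 65 + -65 = 0 deg
  cos(0 deg) = 1.0000, sin(0 deg) = 0.0000
  joint[2] = (2.1554, 4.6222) + 4.6 * (1.0000, 0.0000) = (2.1554 + 4.6000, 4.6222 + 0.0000) = (6.7554, 4.6222)
link 2: phi[2] = 65 + -65 + 145 = 145 deg
  cos(145 deg) = -0.8192, sin(145 deg) = 0.5736
  joint[3] = (6.7554, 4.6222) + 8.2 * (-0.8192, 0.5736) = (6.7554 + -6.7170, 4.6222 + 4.7033) = (0.0383, 9.3255)
End effector: (0.0383, 9.3255)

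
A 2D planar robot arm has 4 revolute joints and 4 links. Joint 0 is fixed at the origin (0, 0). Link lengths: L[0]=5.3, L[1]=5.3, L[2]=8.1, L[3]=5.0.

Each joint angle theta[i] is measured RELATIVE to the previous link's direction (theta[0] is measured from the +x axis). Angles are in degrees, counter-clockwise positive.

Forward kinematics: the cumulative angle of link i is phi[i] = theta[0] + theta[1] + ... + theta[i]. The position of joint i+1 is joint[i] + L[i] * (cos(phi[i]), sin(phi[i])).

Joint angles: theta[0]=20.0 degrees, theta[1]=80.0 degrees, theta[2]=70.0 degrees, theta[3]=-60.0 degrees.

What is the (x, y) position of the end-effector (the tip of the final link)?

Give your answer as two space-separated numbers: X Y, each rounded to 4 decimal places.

Answer: -5.6270 13.1372

Derivation:
joint[0] = (0.0000, 0.0000)  (base)
link 0: phi[0] = 20 = 20 deg
  cos(20 deg) = 0.9397, sin(20 deg) = 0.3420
  joint[1] = (0.0000, 0.0000) + 5.3 * (0.9397, 0.3420) = (0.0000 + 4.9804, 0.0000 + 1.8127) = (4.9804, 1.8127)
link 1: phi[1] = 20 + 80 = 100 deg
  cos(100 deg) = -0.1736, sin(100 deg) = 0.9848
  joint[2] = (4.9804, 1.8127) + 5.3 * (-0.1736, 0.9848) = (4.9804 + -0.9203, 1.8127 + 5.2195) = (4.0600, 7.0322)
link 2: phi[2] = 20 + 80 + 70 = 170 deg
  cos(170 deg) = -0.9848, sin(170 deg) = 0.1736
  joint[3] = (4.0600, 7.0322) + 8.1 * (-0.9848, 0.1736) = (4.0600 + -7.9769, 7.0322 + 1.4066) = (-3.9169, 8.4387)
link 3: phi[3] = 20 + 80 + 70 + -60 = 110 deg
  cos(110 deg) = -0.3420, sin(110 deg) = 0.9397
  joint[4] = (-3.9169, 8.4387) + 5 * (-0.3420, 0.9397) = (-3.9169 + -1.7101, 8.4387 + 4.6985) = (-5.6270, 13.1372)
End effector: (-5.6270, 13.1372)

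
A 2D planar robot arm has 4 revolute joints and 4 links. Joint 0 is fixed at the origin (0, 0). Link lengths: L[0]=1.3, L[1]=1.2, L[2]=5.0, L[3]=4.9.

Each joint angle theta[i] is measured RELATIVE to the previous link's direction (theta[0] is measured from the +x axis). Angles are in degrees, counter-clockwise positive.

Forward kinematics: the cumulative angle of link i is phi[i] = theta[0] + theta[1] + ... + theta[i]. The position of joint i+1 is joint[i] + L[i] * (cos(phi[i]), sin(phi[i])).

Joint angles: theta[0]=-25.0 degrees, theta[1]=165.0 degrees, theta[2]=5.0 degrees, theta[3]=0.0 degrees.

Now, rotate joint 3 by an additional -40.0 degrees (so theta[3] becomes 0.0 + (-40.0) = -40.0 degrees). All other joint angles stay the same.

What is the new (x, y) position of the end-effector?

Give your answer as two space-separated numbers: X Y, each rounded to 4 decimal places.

joint[0] = (0.0000, 0.0000)  (base)
link 0: phi[0] = -25 = -25 deg
  cos(-25 deg) = 0.9063, sin(-25 deg) = -0.4226
  joint[1] = (0.0000, 0.0000) + 1.3 * (0.9063, -0.4226) = (0.0000 + 1.1782, 0.0000 + -0.5494) = (1.1782, -0.5494)
link 1: phi[1] = -25 + 165 = 140 deg
  cos(140 deg) = -0.7660, sin(140 deg) = 0.6428
  joint[2] = (1.1782, -0.5494) + 1.2 * (-0.7660, 0.6428) = (1.1782 + -0.9193, -0.5494 + 0.7713) = (0.2589, 0.2219)
link 2: phi[2] = -25 + 165 + 5 = 145 deg
  cos(145 deg) = -0.8192, sin(145 deg) = 0.5736
  joint[3] = (0.2589, 0.2219) + 5 * (-0.8192, 0.5736) = (0.2589 + -4.0958, 0.2219 + 2.8679) = (-3.8368, 3.0898)
link 3: phi[3] = -25 + 165 + 5 + -40 = 105 deg
  cos(105 deg) = -0.2588, sin(105 deg) = 0.9659
  joint[4] = (-3.8368, 3.0898) + 4.9 * (-0.2588, 0.9659) = (-3.8368 + -1.2682, 3.0898 + 4.7330) = (-5.1050, 7.8229)
End effector: (-5.1050, 7.8229)

Answer: -5.1050 7.8229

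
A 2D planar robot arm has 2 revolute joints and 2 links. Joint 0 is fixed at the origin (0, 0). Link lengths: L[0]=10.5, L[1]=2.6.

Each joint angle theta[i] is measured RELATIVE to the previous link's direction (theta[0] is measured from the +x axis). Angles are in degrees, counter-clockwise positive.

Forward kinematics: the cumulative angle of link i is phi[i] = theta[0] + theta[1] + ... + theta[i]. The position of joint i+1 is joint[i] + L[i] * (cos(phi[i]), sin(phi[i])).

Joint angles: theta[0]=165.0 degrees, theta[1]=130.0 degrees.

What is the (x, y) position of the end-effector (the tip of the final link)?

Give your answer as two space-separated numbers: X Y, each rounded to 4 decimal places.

joint[0] = (0.0000, 0.0000)  (base)
link 0: phi[0] = 165 = 165 deg
  cos(165 deg) = -0.9659, sin(165 deg) = 0.2588
  joint[1] = (0.0000, 0.0000) + 10.5 * (-0.9659, 0.2588) = (0.0000 + -10.1422, 0.0000 + 2.7176) = (-10.1422, 2.7176)
link 1: phi[1] = 165 + 130 = 295 deg
  cos(295 deg) = 0.4226, sin(295 deg) = -0.9063
  joint[2] = (-10.1422, 2.7176) + 2.6 * (0.4226, -0.9063) = (-10.1422 + 1.0988, 2.7176 + -2.3564) = (-9.0434, 0.3612)
End effector: (-9.0434, 0.3612)

Answer: -9.0434 0.3612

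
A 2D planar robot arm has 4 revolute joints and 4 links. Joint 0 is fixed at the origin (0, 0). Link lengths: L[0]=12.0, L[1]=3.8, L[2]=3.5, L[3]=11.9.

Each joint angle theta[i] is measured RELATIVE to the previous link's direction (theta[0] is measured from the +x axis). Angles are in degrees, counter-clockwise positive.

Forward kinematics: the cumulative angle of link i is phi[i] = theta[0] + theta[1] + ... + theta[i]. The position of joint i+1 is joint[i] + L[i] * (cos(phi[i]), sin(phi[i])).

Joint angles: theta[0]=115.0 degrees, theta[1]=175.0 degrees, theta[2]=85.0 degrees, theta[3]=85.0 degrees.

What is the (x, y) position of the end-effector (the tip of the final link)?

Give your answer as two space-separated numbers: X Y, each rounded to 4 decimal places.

joint[0] = (0.0000, 0.0000)  (base)
link 0: phi[0] = 115 = 115 deg
  cos(115 deg) = -0.4226, sin(115 deg) = 0.9063
  joint[1] = (0.0000, 0.0000) + 12 * (-0.4226, 0.9063) = (0.0000 + -5.0714, 0.0000 + 10.8757) = (-5.0714, 10.8757)
link 1: phi[1] = 115 + 175 = 290 deg
  cos(290 deg) = 0.3420, sin(290 deg) = -0.9397
  joint[2] = (-5.0714, 10.8757) + 3.8 * (0.3420, -0.9397) = (-5.0714 + 1.2997, 10.8757 + -3.5708) = (-3.7717, 7.3049)
link 2: phi[2] = 115 + 175 + 85 = 375 deg
  cos(375 deg) = 0.9659, sin(375 deg) = 0.2588
  joint[3] = (-3.7717, 7.3049) + 3.5 * (0.9659, 0.2588) = (-3.7717 + 3.3807, 7.3049 + 0.9059) = (-0.3910, 8.2107)
link 3: phi[3] = 115 + 175 + 85 + 85 = 460 deg
  cos(460 deg) = -0.1736, sin(460 deg) = 0.9848
  joint[4] = (-0.3910, 8.2107) + 11.9 * (-0.1736, 0.9848) = (-0.3910 + -2.0664, 8.2107 + 11.7192) = (-2.4574, 19.9299)
End effector: (-2.4574, 19.9299)

Answer: -2.4574 19.9299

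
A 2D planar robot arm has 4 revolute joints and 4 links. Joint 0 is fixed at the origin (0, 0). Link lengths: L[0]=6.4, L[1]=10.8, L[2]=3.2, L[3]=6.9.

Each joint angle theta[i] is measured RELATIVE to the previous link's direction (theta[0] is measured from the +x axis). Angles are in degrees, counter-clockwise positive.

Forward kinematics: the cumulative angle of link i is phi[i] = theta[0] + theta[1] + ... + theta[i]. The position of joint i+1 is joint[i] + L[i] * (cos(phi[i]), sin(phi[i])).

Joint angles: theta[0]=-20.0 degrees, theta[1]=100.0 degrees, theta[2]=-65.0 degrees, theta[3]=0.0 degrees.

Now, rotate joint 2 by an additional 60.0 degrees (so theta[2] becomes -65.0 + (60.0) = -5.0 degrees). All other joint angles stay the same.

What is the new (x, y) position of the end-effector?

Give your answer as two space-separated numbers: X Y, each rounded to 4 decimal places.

joint[0] = (0.0000, 0.0000)  (base)
link 0: phi[0] = -20 = -20 deg
  cos(-20 deg) = 0.9397, sin(-20 deg) = -0.3420
  joint[1] = (0.0000, 0.0000) + 6.4 * (0.9397, -0.3420) = (0.0000 + 6.0140, 0.0000 + -2.1889) = (6.0140, -2.1889)
link 1: phi[1] = -20 + 100 = 80 deg
  cos(80 deg) = 0.1736, sin(80 deg) = 0.9848
  joint[2] = (6.0140, -2.1889) + 10.8 * (0.1736, 0.9848) = (6.0140 + 1.8754, -2.1889 + 10.6359) = (7.8894, 8.4470)
link 2: phi[2] = -20 + 100 + -5 = 75 deg
  cos(75 deg) = 0.2588, sin(75 deg) = 0.9659
  joint[3] = (7.8894, 8.4470) + 3.2 * (0.2588, 0.9659) = (7.8894 + 0.8282, 8.4470 + 3.0910) = (8.7177, 11.5380)
link 3: phi[3] = -20 + 100 + -5 + 0 = 75 deg
  cos(75 deg) = 0.2588, sin(75 deg) = 0.9659
  joint[4] = (8.7177, 11.5380) + 6.9 * (0.2588, 0.9659) = (8.7177 + 1.7859, 11.5380 + 6.6649) = (10.5035, 18.2028)
End effector: (10.5035, 18.2028)

Answer: 10.5035 18.2028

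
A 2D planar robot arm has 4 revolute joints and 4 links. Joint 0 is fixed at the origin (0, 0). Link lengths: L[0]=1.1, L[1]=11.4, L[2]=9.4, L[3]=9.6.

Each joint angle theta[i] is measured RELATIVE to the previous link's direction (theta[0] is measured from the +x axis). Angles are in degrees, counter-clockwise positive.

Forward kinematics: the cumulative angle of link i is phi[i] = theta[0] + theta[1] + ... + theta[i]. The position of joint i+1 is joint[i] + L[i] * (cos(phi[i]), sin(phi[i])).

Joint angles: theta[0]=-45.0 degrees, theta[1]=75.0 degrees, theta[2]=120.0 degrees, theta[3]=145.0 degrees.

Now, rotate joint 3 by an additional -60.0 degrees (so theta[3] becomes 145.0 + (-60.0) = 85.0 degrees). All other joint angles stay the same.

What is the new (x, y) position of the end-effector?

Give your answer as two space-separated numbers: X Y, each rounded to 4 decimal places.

Answer: -2.9965 1.7583

Derivation:
joint[0] = (0.0000, 0.0000)  (base)
link 0: phi[0] = -45 = -45 deg
  cos(-45 deg) = 0.7071, sin(-45 deg) = -0.7071
  joint[1] = (0.0000, 0.0000) + 1.1 * (0.7071, -0.7071) = (0.0000 + 0.7778, 0.0000 + -0.7778) = (0.7778, -0.7778)
link 1: phi[1] = -45 + 75 = 30 deg
  cos(30 deg) = 0.8660, sin(30 deg) = 0.5000
  joint[2] = (0.7778, -0.7778) + 11.4 * (0.8660, 0.5000) = (0.7778 + 9.8727, -0.7778 + 5.7000) = (10.6505, 4.9222)
link 2: phi[2] = -45 + 75 + 120 = 150 deg
  cos(150 deg) = -0.8660, sin(150 deg) = 0.5000
  joint[3] = (10.6505, 4.9222) + 9.4 * (-0.8660, 0.5000) = (10.6505 + -8.1406, 4.9222 + 4.7000) = (2.5099, 9.6222)
link 3: phi[3] = -45 + 75 + 120 + 85 = 235 deg
  cos(235 deg) = -0.5736, sin(235 deg) = -0.8192
  joint[4] = (2.5099, 9.6222) + 9.6 * (-0.5736, -0.8192) = (2.5099 + -5.5063, 9.6222 + -7.8639) = (-2.9965, 1.7583)
End effector: (-2.9965, 1.7583)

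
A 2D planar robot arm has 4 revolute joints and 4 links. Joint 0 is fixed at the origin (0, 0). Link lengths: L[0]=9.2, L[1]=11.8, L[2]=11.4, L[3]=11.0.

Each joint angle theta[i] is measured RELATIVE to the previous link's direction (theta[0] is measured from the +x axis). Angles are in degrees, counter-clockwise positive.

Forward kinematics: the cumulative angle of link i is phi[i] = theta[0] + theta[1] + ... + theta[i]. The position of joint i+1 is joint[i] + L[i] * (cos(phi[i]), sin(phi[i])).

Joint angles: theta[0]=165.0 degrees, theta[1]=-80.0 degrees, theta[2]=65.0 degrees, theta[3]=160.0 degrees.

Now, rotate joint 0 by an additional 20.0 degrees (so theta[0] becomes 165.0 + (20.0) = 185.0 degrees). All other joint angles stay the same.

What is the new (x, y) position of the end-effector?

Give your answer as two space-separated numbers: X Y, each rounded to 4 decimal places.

joint[0] = (0.0000, 0.0000)  (base)
link 0: phi[0] = 185 = 185 deg
  cos(185 deg) = -0.9962, sin(185 deg) = -0.0872
  joint[1] = (0.0000, 0.0000) + 9.2 * (-0.9962, -0.0872) = (0.0000 + -9.1650, 0.0000 + -0.8018) = (-9.1650, -0.8018)
link 1: phi[1] = 185 + -80 = 105 deg
  cos(105 deg) = -0.2588, sin(105 deg) = 0.9659
  joint[2] = (-9.1650, -0.8018) + 11.8 * (-0.2588, 0.9659) = (-9.1650 + -3.0541, -0.8018 + 11.3979) = (-12.2191, 10.5961)
link 2: phi[2] = 185 + -80 + 65 = 170 deg
  cos(170 deg) = -0.9848, sin(170 deg) = 0.1736
  joint[3] = (-12.2191, 10.5961) + 11.4 * (-0.9848, 0.1736) = (-12.2191 + -11.2268, 10.5961 + 1.9796) = (-23.4459, 12.5757)
link 3: phi[3] = 185 + -80 + 65 + 160 = 330 deg
  cos(330 deg) = 0.8660, sin(330 deg) = -0.5000
  joint[4] = (-23.4459, 12.5757) + 11 * (0.8660, -0.5000) = (-23.4459 + 9.5263, 12.5757 + -5.5000) = (-13.9196, 7.0757)
End effector: (-13.9196, 7.0757)

Answer: -13.9196 7.0757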